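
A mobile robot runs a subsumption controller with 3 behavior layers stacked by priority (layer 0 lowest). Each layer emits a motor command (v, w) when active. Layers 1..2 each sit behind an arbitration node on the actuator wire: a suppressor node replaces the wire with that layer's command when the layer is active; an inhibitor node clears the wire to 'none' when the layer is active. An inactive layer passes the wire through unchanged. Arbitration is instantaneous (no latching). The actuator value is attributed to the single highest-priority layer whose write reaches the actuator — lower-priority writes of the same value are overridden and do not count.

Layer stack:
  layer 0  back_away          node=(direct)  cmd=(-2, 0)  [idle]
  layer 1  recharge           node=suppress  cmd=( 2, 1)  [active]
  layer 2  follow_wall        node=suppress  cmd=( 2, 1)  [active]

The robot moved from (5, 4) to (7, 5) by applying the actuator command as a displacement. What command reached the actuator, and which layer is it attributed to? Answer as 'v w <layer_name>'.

2 1 follow_wall

displacement = (7, 5) − (5, 4) = (2, 1)
L0 back_away: idle → wire = none
L1 recharge: active, suppressor → wire = (2, 1)
L2 follow_wall: active, suppressor → wire = (2, 1)
actuator = (2, 1) — from layer 2 (follow_wall)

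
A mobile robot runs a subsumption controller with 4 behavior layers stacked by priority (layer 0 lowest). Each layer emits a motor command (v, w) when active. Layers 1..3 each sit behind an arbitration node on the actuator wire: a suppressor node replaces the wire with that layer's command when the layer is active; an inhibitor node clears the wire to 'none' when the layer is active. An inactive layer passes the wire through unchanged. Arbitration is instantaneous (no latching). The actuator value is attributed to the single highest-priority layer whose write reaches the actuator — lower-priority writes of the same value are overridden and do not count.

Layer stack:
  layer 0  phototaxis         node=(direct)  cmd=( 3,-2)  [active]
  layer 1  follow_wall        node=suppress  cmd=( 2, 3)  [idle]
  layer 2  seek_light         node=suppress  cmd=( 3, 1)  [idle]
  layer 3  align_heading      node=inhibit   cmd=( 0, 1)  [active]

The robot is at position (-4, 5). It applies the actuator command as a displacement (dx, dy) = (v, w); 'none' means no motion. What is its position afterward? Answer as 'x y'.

-4 5

L0 phototaxis: active, feeds wire = (3, -2)
L1 follow_wall: idle → wire stays (3, -2)
L2 seek_light: idle → wire stays (3, -2)
L3 align_heading: active, inhibitor → wire = none
actuator = none
position: (-4, 5) + none = (-4, 5)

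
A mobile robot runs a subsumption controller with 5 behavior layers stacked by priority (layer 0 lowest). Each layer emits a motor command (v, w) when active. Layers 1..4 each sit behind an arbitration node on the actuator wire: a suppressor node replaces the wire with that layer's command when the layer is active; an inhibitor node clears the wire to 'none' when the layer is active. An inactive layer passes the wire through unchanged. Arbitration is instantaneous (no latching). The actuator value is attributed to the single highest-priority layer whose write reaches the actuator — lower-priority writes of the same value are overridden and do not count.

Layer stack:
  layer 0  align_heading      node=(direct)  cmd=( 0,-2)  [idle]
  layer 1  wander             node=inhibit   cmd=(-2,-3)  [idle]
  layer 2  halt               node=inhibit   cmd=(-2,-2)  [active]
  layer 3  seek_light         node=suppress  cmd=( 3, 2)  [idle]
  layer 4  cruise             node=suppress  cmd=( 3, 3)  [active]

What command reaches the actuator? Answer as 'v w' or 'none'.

3 3

L0 align_heading: idle → wire = none
L1 wander: idle → wire stays none
L2 halt: active, inhibitor → wire = none
L3 seek_light: idle → wire stays none
L4 cruise: active, suppressor → wire = (3, 3)
actuator = (3, 3)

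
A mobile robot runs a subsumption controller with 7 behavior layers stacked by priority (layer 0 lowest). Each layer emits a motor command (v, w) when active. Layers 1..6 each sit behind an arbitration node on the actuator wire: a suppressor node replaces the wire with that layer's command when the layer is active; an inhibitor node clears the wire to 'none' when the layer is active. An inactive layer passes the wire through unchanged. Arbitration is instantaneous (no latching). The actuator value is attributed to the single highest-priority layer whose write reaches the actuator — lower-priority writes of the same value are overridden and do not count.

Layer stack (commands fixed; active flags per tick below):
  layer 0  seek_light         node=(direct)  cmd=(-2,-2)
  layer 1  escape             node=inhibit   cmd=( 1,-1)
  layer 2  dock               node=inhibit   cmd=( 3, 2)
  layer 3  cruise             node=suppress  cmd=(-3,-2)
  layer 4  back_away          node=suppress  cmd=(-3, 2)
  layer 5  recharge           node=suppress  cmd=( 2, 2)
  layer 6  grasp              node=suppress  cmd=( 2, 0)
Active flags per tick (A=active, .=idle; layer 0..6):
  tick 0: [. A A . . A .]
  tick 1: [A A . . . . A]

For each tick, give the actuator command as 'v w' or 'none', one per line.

2 2
2 0

tick 0:
  L0 seek_light: idle → wire = none
  L1 escape: active, inhibitor → wire = none
  L2 dock: active, inhibitor → wire = none
  L3 cruise: idle → wire stays none
  L4 back_away: idle → wire stays none
  L5 recharge: active, suppressor → wire = (2, 2)
  L6 grasp: idle → wire stays (2, 2)
  actuator = (2, 2)
tick 1:
  L0 seek_light: active, feeds wire = (-2, -2)
  L1 escape: active, inhibitor → wire = none
  L2 dock: idle → wire stays none
  L3 cruise: idle → wire stays none
  L4 back_away: idle → wire stays none
  L5 recharge: idle → wire stays none
  L6 grasp: active, suppressor → wire = (2, 0)
  actuator = (2, 0)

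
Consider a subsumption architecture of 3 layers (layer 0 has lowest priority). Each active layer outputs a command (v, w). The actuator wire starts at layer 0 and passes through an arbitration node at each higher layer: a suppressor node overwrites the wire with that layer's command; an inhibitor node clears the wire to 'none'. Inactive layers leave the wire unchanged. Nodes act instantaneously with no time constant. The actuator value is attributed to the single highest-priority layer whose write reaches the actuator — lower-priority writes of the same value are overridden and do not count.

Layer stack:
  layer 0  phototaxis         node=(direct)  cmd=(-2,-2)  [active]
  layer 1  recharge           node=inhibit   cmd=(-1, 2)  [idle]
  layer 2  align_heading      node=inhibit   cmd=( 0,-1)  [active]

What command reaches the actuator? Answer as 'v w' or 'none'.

layer 0 (phototaxis) active — direct: (-2, -2)
layer 1 (recharge) idle — unchanged: (-2, -2)
layer 2 (align_heading) active — inhibits: none
→ actuator none

none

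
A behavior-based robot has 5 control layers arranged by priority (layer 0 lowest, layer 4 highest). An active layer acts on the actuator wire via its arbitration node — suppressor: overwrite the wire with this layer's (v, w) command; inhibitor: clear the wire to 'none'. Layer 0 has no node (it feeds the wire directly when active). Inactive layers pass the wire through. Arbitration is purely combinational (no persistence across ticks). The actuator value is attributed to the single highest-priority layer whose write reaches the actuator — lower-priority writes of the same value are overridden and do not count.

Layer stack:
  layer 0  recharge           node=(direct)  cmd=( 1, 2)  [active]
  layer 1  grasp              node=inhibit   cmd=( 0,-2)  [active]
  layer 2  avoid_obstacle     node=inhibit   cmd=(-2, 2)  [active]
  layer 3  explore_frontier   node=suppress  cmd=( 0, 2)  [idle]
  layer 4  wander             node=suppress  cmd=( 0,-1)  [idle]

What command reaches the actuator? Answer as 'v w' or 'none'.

none

L0 recharge: active, feeds wire = (1, 2)
L1 grasp: active, inhibitor → wire = none
L2 avoid_obstacle: active, inhibitor → wire = none
L3 explore_frontier: idle → wire stays none
L4 wander: idle → wire stays none
actuator = none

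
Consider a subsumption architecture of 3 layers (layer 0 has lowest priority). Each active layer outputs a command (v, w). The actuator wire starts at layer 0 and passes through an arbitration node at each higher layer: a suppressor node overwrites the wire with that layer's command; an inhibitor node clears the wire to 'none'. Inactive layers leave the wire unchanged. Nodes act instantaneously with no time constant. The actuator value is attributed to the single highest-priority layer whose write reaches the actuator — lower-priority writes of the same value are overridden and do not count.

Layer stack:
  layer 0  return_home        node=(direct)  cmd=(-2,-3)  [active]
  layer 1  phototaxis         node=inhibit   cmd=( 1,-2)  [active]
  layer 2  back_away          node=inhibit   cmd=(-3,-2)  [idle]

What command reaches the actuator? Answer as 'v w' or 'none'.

[0] return_home on; wire := (-2, -3)
[1] phototaxis on (inhibit); wire := none
[2] back_away off; pass none
output none

none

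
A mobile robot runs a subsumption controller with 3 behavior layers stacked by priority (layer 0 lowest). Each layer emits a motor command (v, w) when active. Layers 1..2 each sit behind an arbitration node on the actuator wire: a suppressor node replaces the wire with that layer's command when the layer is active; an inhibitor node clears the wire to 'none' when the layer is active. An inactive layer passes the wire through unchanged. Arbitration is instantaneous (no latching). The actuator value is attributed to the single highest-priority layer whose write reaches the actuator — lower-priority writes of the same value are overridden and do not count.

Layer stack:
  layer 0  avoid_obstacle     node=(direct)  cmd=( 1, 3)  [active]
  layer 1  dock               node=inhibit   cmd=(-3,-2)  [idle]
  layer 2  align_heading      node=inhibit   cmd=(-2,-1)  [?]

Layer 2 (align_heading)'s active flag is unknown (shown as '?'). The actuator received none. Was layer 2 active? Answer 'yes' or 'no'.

If layer 2 is active=yes:
  actuator would be none
If layer 2 is active=no:
  actuator would be (1, 3)
Observed none, so layer 2 was active.

yes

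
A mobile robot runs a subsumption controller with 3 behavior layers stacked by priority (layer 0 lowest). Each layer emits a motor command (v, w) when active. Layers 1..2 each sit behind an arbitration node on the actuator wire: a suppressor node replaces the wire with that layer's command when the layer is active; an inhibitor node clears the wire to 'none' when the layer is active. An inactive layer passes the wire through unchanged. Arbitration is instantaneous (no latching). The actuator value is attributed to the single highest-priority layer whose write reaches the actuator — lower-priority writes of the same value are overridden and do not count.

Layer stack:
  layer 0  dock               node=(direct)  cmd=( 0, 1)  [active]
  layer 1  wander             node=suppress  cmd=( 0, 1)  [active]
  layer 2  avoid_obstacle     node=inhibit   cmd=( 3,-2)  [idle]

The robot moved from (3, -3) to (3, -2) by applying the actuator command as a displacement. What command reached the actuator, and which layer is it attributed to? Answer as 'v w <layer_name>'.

0 1 wander

displacement = (3, -2) − (3, -3) = (0, 1)
L0 dock: active, feeds wire = (0, 1)
L1 wander: active, suppressor → wire = (0, 1)
L2 avoid_obstacle: idle → wire stays (0, 1)
actuator = (0, 1) — from layer 1 (wander)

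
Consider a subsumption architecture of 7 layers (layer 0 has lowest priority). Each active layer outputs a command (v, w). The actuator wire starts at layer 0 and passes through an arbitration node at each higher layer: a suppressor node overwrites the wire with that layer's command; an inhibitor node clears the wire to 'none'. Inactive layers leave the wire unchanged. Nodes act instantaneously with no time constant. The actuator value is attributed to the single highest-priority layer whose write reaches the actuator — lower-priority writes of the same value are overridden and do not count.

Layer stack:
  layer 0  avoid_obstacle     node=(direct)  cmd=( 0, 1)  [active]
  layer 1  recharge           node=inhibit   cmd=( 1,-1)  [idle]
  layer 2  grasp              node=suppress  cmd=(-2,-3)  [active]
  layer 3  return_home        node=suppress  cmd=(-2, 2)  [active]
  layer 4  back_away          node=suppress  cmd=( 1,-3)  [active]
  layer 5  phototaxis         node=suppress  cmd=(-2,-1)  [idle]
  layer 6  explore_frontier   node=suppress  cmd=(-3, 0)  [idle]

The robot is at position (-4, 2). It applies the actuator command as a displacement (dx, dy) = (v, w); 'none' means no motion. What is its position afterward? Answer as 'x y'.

-3 -1

layer 0 (avoid_obstacle) active — direct: (0, 1)
layer 1 (recharge) idle — unchanged: (0, 1)
layer 2 (grasp) active — suppresses: (-2, -3)
layer 3 (return_home) active — suppresses: (-2, 2)
layer 4 (back_away) active — suppresses: (1, -3)
layer 5 (phototaxis) idle — unchanged: (1, -3)
layer 6 (explore_frontier) idle — unchanged: (1, -3)
→ actuator (1, -3)
position: (-4, 2) + (1, -3) = (-3, -1)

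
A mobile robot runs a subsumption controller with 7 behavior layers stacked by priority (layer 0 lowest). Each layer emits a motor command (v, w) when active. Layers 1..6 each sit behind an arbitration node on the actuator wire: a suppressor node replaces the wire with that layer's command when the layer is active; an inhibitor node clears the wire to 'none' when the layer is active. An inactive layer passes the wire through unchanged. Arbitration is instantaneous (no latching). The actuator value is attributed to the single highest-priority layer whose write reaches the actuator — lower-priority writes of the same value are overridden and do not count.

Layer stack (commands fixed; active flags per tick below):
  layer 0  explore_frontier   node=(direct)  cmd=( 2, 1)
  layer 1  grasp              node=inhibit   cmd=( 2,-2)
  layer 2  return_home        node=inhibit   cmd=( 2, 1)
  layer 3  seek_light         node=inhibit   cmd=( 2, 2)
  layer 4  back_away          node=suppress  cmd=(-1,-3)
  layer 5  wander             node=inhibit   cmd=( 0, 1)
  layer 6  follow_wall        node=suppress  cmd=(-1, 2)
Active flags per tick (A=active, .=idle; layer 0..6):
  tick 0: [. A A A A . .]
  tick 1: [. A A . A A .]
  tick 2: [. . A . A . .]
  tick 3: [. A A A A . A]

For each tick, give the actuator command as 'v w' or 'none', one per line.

tick 0:
  L0 explore_frontier: idle → wire = none
  L1 grasp: active, inhibitor → wire = none
  L2 return_home: active, inhibitor → wire = none
  L3 seek_light: active, inhibitor → wire = none
  L4 back_away: active, suppressor → wire = (-1, -3)
  L5 wander: idle → wire stays (-1, -3)
  L6 follow_wall: idle → wire stays (-1, -3)
  actuator = (-1, -3)
tick 1:
  L0 explore_frontier: idle → wire = none
  L1 grasp: active, inhibitor → wire = none
  L2 return_home: active, inhibitor → wire = none
  L3 seek_light: idle → wire stays none
  L4 back_away: active, suppressor → wire = (-1, -3)
  L5 wander: active, inhibitor → wire = none
  L6 follow_wall: idle → wire stays none
  actuator = none
tick 2:
  L0 explore_frontier: idle → wire = none
  L1 grasp: idle → wire stays none
  L2 return_home: active, inhibitor → wire = none
  L3 seek_light: idle → wire stays none
  L4 back_away: active, suppressor → wire = (-1, -3)
  L5 wander: idle → wire stays (-1, -3)
  L6 follow_wall: idle → wire stays (-1, -3)
  actuator = (-1, -3)
tick 3:
  L0 explore_frontier: idle → wire = none
  L1 grasp: active, inhibitor → wire = none
  L2 return_home: active, inhibitor → wire = none
  L3 seek_light: active, inhibitor → wire = none
  L4 back_away: active, suppressor → wire = (-1, -3)
  L5 wander: idle → wire stays (-1, -3)
  L6 follow_wall: active, suppressor → wire = (-1, 2)
  actuator = (-1, 2)

-1 -3
none
-1 -3
-1 2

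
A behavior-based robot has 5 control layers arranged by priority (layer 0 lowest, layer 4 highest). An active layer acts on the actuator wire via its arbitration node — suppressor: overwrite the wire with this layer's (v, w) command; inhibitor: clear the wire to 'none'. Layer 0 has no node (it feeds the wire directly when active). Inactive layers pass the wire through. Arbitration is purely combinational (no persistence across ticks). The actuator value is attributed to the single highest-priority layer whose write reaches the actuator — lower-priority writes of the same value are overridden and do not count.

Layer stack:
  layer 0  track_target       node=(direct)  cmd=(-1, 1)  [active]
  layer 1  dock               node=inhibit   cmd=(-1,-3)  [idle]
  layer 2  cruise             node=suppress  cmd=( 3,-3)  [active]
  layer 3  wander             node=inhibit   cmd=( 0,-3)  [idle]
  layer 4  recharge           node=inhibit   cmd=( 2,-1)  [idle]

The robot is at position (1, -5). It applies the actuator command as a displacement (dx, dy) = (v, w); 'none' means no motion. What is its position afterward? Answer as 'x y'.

[0] track_target on; wire := (-1, 1)
[1] dock off; pass (-1, 1)
[2] cruise on (suppress); wire := (3, -3)
[3] wander off; pass (3, -3)
[4] recharge off; pass (3, -3)
output (3, -3)
position: (1, -5) + (3, -3) = (4, -8)

4 -8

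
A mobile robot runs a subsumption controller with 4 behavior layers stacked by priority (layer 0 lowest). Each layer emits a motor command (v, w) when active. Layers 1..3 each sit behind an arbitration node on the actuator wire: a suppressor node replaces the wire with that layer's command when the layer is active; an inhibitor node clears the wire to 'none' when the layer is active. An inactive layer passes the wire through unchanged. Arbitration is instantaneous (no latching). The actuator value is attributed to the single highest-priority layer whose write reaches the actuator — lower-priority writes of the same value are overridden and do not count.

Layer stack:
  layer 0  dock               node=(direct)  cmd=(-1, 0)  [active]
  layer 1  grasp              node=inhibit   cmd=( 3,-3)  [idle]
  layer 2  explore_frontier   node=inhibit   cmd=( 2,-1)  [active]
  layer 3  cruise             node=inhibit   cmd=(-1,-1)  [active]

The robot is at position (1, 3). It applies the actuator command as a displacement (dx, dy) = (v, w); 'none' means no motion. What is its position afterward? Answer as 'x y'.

layer 0 (dock) active — direct: (-1, 0)
layer 1 (grasp) idle — unchanged: (-1, 0)
layer 2 (explore_frontier) active — inhibits: none
layer 3 (cruise) active — inhibits: none
→ actuator none
position: (1, 3) + none = (1, 3)

1 3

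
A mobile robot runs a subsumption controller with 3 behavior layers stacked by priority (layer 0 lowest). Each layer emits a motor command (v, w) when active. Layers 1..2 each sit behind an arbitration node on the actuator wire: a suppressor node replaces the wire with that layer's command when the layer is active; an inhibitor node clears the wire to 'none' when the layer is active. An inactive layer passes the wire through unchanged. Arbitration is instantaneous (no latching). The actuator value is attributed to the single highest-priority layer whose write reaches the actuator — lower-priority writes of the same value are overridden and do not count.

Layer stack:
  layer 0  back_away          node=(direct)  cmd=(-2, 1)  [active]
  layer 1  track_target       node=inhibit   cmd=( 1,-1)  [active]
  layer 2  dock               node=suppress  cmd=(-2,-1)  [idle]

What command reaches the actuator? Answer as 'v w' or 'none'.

none

L0 back_away: active, feeds wire = (-2, 1)
L1 track_target: active, inhibitor → wire = none
L2 dock: idle → wire stays none
actuator = none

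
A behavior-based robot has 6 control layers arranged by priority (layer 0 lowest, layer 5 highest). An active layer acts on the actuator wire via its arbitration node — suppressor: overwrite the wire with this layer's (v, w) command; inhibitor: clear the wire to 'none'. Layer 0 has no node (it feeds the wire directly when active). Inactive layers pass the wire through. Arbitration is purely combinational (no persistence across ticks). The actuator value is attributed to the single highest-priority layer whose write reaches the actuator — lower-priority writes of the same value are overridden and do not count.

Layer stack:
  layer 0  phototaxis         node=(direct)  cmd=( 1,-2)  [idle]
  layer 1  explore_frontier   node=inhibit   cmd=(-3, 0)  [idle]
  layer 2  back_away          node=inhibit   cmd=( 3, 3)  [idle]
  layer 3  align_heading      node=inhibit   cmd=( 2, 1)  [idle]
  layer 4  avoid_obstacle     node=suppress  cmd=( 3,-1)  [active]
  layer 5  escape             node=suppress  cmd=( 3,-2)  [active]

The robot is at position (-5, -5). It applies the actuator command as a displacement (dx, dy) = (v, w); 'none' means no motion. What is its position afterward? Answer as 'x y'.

-2 -7

[0] phototaxis off; wire := none
[1] explore_frontier off; pass none
[2] back_away off; pass none
[3] align_heading off; pass none
[4] avoid_obstacle on (suppress); wire := (3, -1)
[5] escape on (suppress); wire := (3, -2)
output (3, -2)
position: (-5, -5) + (3, -2) = (-2, -7)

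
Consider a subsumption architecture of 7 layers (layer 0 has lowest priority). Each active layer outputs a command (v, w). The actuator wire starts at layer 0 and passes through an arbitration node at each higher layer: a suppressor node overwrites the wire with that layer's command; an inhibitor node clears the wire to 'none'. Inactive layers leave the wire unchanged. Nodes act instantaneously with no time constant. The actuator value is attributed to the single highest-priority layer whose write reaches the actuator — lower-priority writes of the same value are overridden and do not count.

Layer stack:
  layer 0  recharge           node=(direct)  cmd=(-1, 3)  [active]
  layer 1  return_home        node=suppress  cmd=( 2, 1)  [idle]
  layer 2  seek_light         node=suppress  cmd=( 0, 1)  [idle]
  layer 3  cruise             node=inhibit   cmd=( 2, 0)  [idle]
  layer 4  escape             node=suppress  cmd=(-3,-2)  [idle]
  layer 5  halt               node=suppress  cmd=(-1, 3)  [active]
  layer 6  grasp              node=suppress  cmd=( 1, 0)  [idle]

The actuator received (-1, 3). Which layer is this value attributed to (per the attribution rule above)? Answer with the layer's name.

halt

L0 recharge: active, feeds wire = (-1, 3)
L1 return_home: idle → wire stays (-1, 3)
L2 seek_light: idle → wire stays (-1, 3)
L3 cruise: idle → wire stays (-1, 3)
L4 escape: idle → wire stays (-1, 3)
L5 halt: active, suppressor → wire = (-1, 3)
L6 grasp: idle → wire stays (-1, 3)
actuator = (-1, 3)
last writer: layer 5 = halt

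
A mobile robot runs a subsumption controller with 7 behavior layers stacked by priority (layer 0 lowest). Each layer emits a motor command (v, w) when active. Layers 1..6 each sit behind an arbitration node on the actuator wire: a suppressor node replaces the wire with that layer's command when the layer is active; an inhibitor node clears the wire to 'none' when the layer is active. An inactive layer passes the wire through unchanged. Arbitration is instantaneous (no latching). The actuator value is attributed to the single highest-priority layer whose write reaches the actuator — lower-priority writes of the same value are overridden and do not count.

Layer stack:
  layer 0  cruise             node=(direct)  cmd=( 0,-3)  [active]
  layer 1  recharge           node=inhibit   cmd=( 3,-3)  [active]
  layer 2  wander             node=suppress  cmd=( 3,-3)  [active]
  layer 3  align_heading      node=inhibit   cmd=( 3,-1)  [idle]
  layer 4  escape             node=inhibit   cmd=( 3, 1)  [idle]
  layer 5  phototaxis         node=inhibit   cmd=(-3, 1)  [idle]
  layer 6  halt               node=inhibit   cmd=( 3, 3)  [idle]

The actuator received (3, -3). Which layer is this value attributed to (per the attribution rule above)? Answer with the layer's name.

wander

L0 cruise: active, feeds wire = (0, -3)
L1 recharge: active, inhibitor → wire = none
L2 wander: active, suppressor → wire = (3, -3)
L3 align_heading: idle → wire stays (3, -3)
L4 escape: idle → wire stays (3, -3)
L5 phototaxis: idle → wire stays (3, -3)
L6 halt: idle → wire stays (3, -3)
actuator = (3, -3)
last writer: layer 2 = wander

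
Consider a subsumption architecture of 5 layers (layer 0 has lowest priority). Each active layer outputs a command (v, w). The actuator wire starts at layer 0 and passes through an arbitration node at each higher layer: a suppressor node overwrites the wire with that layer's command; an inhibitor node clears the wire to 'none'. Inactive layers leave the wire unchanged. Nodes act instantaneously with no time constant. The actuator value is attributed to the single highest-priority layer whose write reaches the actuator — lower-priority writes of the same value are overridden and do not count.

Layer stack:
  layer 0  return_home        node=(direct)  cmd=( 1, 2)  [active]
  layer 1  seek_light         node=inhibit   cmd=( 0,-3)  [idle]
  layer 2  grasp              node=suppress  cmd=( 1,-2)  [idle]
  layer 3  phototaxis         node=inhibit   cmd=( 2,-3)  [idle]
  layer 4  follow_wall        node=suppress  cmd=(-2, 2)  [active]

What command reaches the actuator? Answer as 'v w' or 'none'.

-2 2

L0 return_home: active, feeds wire = (1, 2)
L1 seek_light: idle → wire stays (1, 2)
L2 grasp: idle → wire stays (1, 2)
L3 phototaxis: idle → wire stays (1, 2)
L4 follow_wall: active, suppressor → wire = (-2, 2)
actuator = (-2, 2)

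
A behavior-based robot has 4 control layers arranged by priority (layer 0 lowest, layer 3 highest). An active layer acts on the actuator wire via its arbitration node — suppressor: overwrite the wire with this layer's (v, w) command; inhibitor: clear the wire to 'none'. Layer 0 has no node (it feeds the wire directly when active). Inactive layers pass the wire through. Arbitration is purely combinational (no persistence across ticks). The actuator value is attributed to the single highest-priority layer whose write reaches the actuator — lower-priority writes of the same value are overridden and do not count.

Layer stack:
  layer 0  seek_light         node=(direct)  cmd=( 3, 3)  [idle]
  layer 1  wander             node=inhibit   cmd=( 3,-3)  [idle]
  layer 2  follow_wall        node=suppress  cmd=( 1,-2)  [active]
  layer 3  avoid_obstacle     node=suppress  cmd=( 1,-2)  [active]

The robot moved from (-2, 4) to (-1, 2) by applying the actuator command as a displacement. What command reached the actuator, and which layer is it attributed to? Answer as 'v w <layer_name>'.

1 -2 avoid_obstacle

displacement = (-1, 2) − (-2, 4) = (1, -2)
L0 seek_light: idle → wire = none
L1 wander: idle → wire stays none
L2 follow_wall: active, suppressor → wire = (1, -2)
L3 avoid_obstacle: active, suppressor → wire = (1, -2)
actuator = (1, -2) — from layer 3 (avoid_obstacle)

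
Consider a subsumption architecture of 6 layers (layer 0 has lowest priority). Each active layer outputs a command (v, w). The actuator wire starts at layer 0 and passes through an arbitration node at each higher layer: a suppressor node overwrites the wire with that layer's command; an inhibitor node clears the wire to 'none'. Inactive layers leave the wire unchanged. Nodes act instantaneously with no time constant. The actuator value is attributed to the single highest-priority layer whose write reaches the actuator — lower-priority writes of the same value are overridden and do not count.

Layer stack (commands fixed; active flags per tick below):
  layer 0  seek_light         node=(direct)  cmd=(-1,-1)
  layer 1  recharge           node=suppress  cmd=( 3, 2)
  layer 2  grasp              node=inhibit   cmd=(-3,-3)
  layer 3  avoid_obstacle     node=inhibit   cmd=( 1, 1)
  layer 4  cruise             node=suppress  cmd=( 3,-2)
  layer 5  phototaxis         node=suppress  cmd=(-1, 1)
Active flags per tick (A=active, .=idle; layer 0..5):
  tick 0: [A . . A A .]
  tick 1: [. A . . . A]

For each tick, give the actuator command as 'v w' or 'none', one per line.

tick 0:
  [0] seek_light on; wire := (-1, -1)
  [1] recharge off; pass (-1, -1)
  [2] grasp off; pass (-1, -1)
  [3] avoid_obstacle on (inhibit); wire := none
  [4] cruise on (suppress); wire := (3, -2)
  [5] phototaxis off; pass (3, -2)
  output (3, -2)
tick 1:
  [0] seek_light off; wire := none
  [1] recharge on (suppress); wire := (3, 2)
  [2] grasp off; pass (3, 2)
  [3] avoid_obstacle off; pass (3, 2)
  [4] cruise off; pass (3, 2)
  [5] phototaxis on (suppress); wire := (-1, 1)
  output (-1, 1)

3 -2
-1 1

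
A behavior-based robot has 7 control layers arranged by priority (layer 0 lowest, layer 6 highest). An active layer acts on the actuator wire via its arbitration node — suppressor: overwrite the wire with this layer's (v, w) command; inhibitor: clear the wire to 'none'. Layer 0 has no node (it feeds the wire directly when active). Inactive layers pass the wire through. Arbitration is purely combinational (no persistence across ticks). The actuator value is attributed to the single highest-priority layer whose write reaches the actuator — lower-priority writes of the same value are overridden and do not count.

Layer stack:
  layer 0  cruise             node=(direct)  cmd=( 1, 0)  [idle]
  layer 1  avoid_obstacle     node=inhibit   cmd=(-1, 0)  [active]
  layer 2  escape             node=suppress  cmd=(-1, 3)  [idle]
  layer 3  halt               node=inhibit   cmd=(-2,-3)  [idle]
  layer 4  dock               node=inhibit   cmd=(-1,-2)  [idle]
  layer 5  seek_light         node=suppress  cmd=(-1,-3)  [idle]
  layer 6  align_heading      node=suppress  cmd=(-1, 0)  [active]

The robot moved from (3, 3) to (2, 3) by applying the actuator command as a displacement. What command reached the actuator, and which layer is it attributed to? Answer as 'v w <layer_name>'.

-1 0 align_heading

displacement = (2, 3) − (3, 3) = (-1, 0)
[0] cruise off; wire := none
[1] avoid_obstacle on (inhibit); wire := none
[2] escape off; pass none
[3] halt off; pass none
[4] dock off; pass none
[5] seek_light off; pass none
[6] align_heading on (suppress); wire := (-1, 0)
output (-1, 0) — from layer 6 (align_heading)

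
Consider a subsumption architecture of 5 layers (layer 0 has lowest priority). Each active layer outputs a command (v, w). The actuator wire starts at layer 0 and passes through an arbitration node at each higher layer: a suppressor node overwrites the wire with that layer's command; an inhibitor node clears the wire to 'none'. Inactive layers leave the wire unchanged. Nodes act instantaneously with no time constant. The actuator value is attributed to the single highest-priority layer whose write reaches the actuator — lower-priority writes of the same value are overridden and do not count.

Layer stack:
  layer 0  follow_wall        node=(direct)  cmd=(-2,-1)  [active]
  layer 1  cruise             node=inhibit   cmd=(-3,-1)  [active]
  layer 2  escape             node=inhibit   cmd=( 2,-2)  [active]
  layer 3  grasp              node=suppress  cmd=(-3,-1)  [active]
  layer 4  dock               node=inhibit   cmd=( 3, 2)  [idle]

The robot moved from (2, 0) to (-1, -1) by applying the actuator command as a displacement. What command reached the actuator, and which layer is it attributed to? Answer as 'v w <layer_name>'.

displacement = (-1, -1) − (2, 0) = (-3, -1)
layer 0 (follow_wall) active — direct: (-2, -1)
layer 1 (cruise) active — inhibits: none
layer 2 (escape) active — inhibits: none
layer 3 (grasp) active — suppresses: (-3, -1)
layer 4 (dock) idle — unchanged: (-3, -1)
→ actuator (-3, -1) — from layer 3 (grasp)

-3 -1 grasp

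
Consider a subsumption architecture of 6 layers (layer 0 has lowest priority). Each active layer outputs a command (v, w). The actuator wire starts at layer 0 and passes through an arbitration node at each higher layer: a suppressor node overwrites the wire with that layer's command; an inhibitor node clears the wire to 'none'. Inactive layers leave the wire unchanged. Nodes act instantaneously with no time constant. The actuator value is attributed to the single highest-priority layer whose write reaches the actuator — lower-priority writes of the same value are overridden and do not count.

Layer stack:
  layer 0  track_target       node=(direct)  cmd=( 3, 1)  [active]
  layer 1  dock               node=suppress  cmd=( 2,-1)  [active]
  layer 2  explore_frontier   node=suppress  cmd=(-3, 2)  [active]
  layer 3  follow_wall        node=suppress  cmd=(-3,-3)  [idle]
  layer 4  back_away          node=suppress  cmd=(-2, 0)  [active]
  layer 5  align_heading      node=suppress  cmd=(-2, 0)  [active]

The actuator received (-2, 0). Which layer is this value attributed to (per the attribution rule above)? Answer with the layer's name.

L0 track_target: active, feeds wire = (3, 1)
L1 dock: active, suppressor → wire = (2, -1)
L2 explore_frontier: active, suppressor → wire = (-3, 2)
L3 follow_wall: idle → wire stays (-3, 2)
L4 back_away: active, suppressor → wire = (-2, 0)
L5 align_heading: active, suppressor → wire = (-2, 0)
actuator = (-2, 0)
last writer: layer 5 = align_heading

align_heading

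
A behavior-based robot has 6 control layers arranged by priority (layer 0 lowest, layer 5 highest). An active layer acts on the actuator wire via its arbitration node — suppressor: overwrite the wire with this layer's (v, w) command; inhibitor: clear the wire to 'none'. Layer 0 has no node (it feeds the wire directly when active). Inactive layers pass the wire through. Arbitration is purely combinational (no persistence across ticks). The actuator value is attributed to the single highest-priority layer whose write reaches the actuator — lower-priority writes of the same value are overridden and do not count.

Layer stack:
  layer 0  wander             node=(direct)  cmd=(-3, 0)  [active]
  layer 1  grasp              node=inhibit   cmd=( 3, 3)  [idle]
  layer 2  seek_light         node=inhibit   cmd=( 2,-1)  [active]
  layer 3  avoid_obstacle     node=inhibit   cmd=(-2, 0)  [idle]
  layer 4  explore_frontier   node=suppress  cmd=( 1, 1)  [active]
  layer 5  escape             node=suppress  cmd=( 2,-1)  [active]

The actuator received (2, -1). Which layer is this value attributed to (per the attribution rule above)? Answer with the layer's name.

[0] wander on; wire := (-3, 0)
[1] grasp off; pass (-3, 0)
[2] seek_light on (inhibit); wire := none
[3] avoid_obstacle off; pass none
[4] explore_frontier on (suppress); wire := (1, 1)
[5] escape on (suppress); wire := (2, -1)
output (2, -1)
last writer: layer 5 = escape

escape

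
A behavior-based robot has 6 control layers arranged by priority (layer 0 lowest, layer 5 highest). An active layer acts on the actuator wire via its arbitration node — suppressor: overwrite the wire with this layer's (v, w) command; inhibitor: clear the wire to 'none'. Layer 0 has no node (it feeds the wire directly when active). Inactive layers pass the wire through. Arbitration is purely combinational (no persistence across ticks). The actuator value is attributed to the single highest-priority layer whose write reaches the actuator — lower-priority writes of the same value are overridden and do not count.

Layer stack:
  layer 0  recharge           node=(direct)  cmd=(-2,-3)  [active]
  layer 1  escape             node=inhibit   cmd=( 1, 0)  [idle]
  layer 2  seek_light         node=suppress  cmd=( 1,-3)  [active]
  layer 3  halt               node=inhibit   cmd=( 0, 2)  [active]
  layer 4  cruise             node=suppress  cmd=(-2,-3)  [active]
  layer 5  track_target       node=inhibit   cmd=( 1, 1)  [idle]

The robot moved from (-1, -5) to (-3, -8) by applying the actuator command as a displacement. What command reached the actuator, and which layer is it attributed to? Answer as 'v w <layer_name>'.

displacement = (-3, -8) − (-1, -5) = (-2, -3)
L0 recharge: active, feeds wire = (-2, -3)
L1 escape: idle → wire stays (-2, -3)
L2 seek_light: active, suppressor → wire = (1, -3)
L3 halt: active, inhibitor → wire = none
L4 cruise: active, suppressor → wire = (-2, -3)
L5 track_target: idle → wire stays (-2, -3)
actuator = (-2, -3) — from layer 4 (cruise)

-2 -3 cruise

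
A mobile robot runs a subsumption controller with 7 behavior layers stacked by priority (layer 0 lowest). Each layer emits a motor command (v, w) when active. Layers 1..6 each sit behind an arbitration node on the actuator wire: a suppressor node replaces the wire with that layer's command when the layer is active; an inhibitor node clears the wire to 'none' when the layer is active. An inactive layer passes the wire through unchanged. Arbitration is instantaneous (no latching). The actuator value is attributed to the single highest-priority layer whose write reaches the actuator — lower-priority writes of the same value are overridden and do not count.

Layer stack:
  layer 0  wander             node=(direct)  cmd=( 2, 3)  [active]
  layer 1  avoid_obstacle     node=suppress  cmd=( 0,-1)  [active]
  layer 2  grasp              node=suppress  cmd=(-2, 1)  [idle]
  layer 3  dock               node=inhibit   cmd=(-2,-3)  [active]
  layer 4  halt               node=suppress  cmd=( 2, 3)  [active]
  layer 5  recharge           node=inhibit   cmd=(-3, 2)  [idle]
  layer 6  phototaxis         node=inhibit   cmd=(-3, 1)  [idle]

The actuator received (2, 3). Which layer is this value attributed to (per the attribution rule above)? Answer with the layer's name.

halt

L0 wander: active, feeds wire = (2, 3)
L1 avoid_obstacle: active, suppressor → wire = (0, -1)
L2 grasp: idle → wire stays (0, -1)
L3 dock: active, inhibitor → wire = none
L4 halt: active, suppressor → wire = (2, 3)
L5 recharge: idle → wire stays (2, 3)
L6 phototaxis: idle → wire stays (2, 3)
actuator = (2, 3)
last writer: layer 4 = halt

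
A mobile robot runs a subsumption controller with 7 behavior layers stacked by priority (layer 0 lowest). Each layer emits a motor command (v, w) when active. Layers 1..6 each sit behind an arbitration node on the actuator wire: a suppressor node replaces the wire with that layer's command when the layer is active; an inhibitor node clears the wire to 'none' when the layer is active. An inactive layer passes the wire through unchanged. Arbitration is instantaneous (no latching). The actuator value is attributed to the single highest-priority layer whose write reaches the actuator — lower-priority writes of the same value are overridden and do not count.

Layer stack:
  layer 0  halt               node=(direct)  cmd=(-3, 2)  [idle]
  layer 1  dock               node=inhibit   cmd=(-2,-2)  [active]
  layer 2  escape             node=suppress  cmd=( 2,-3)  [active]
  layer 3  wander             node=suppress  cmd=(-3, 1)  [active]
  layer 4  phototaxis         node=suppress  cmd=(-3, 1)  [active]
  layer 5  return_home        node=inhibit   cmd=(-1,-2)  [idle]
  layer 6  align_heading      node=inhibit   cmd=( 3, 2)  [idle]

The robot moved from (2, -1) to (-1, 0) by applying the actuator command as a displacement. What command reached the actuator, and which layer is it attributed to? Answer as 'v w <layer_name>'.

-3 1 phototaxis

displacement = (-1, 0) − (2, -1) = (-3, 1)
[0] halt off; wire := none
[1] dock on (inhibit); wire := none
[2] escape on (suppress); wire := (2, -3)
[3] wander on (suppress); wire := (-3, 1)
[4] phototaxis on (suppress); wire := (-3, 1)
[5] return_home off; pass (-3, 1)
[6] align_heading off; pass (-3, 1)
output (-3, 1) — from layer 4 (phototaxis)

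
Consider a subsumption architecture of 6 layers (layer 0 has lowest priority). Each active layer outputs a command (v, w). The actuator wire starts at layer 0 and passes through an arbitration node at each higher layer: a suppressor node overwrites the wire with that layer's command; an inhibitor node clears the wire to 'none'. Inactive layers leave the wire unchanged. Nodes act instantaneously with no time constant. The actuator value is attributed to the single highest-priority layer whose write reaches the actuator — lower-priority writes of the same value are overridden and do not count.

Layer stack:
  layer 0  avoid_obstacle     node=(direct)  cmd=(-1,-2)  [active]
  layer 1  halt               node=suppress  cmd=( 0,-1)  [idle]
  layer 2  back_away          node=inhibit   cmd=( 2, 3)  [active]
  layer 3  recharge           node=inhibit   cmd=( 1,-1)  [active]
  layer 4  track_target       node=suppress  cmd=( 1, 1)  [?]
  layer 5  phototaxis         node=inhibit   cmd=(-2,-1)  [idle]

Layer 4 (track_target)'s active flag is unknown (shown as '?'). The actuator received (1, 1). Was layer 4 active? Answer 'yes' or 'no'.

If layer 4 is active=yes:
  actuator would be (1, 1)
If layer 4 is active=no:
  actuator would be none
Observed (1, 1), so layer 4 was active.

yes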